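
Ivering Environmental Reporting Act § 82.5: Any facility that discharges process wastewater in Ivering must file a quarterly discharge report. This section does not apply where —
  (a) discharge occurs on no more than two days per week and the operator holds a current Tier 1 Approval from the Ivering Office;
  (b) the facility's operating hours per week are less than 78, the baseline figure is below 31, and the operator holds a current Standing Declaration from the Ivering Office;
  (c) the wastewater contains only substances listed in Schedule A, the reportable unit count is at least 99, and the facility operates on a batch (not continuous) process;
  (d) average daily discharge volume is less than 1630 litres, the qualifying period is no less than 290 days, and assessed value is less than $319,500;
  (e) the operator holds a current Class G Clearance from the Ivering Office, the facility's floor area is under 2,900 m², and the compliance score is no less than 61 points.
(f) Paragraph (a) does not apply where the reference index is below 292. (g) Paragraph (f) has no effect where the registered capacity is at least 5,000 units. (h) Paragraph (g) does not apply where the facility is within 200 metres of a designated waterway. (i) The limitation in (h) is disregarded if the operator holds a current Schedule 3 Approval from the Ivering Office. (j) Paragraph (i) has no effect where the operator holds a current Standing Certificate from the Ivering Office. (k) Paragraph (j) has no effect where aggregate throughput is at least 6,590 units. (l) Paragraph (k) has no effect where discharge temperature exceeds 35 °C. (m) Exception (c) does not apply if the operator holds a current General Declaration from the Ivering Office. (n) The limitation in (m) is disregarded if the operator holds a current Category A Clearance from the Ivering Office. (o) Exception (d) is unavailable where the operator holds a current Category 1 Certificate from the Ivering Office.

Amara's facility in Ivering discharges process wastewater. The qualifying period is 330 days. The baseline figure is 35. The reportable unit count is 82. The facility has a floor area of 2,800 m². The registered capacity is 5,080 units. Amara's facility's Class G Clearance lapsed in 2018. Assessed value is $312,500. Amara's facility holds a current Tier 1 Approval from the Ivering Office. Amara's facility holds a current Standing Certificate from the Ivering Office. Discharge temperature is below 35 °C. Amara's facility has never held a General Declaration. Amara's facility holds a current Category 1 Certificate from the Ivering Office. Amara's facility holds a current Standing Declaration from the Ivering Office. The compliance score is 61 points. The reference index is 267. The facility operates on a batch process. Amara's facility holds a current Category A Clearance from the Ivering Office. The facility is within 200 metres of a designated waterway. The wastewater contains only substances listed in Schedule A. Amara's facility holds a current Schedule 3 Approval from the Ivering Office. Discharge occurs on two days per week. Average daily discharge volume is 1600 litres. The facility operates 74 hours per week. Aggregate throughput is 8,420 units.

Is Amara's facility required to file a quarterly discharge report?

No — exception (a) applies; Amara's facility is not required to file a quarterly discharge report.

Exception (a) is satisfied on its face — discharge occurs on no more than two days per week; a current Tier 1 Approval is held. Under paragraphs (f)–(l): (f) would limit (a) — the reference index is 267, below the 292 limit — but (g) sets (f) aside: (g) operates against (f): the registered capacity is 5,080 units, meeting the 5,000 units threshold. (h) is triggered (the facility is within 200 m of a designated waterway), but yields to (i): (i) operates — a current Schedule 3 Approval is held. (j) would limit (i) — a current Standing Certificate is held — but (k) sets (j) aside: (k) applies — aggregate throughput is 8,420 units, meeting the 6,590 units threshold. (l) is not triggered (discharge temperature is below 35 °C), so (k) stands. (a) remains available.
Exception (b) does not apply: the baseline figure is 35, not below 31.
Exception (c) fails — the reportable unit count is 82, short of 99.
All of (d)'s requirements are met (average daily discharge volume is 1600 litres, less than the 1630 litres limit; the qualifying period is 330 days, meeting the 290 days threshold; assessed value is $312,500, less than the $319,500 limit). But: (o) operates against (d): a current Category 1 Certificate is held. (d) is therefore removed.
Exception (e) requires that the operator holds a current Class G Clearance from the Ivering Office; but no current Class G Clearance is held, so (e) is unavailable.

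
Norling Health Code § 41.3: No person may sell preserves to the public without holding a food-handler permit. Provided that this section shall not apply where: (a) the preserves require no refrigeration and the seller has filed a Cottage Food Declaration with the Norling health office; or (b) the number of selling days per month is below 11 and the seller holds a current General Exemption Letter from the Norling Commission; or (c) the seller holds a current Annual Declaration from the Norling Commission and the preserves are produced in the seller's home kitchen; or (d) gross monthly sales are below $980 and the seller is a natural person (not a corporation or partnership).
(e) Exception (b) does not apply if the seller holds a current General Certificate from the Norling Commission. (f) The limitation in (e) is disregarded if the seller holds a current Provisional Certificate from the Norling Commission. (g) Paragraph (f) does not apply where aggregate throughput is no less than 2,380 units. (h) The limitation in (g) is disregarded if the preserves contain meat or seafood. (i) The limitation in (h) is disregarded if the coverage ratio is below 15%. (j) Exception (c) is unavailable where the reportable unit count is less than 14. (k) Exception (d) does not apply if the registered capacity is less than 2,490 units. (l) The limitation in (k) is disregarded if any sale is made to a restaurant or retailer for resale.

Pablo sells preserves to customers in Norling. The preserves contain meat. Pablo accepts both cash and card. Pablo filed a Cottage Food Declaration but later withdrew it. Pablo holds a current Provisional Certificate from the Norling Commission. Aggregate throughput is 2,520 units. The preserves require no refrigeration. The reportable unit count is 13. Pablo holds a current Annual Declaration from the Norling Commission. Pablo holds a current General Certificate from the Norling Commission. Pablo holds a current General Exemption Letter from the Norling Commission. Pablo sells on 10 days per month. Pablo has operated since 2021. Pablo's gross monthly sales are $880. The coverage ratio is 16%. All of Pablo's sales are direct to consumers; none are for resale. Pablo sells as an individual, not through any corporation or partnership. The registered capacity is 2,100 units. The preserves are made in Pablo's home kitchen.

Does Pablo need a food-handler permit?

Exception (a) does not apply: the Cottage Food Declaration was withdrawn.
Exception (b): the number of selling days per month is 10, below the 11 limit; a current General Exemption Letter is held — every condition holds. Under paragraphs (e)–(i): (e) is triggered (a current General Certificate is held), but is itself disapplied by (f): (f) operates against (e): a current Provisional Certificate is held. (g) would limit (f) — aggregate throughput is 2,520 units, meeting the 2,380 units threshold — but (h) sets (g) aside: (h) operates against (g): the preserves contain meat. (i) does not operate here (the coverage ratio is 16%, not below 15%), so (h) stands. Exception (b) stands.
All of (c)'s requirements are met (a current Annual Declaration is held; the preserves are home-kitchen produced). Turning to paragraph (j): (j) operates — the reportable unit count is 13, less than the 14 limit. Exception (c) does not apply.
Exception (d) is satisfied on its face — gross monthly sales are $880, below the $980 limit; the seller is a natural person. But applying paragraphs (k)–(l): (k) operates against (d): the registered capacity is 2,100 units, less than the 2,490 units limit. (l), which would lift (k), is not engaged — no sales are for resale. So (d) is unavailable.

No — exception (b) applies; Pablo is not required to hold a food-handler permit.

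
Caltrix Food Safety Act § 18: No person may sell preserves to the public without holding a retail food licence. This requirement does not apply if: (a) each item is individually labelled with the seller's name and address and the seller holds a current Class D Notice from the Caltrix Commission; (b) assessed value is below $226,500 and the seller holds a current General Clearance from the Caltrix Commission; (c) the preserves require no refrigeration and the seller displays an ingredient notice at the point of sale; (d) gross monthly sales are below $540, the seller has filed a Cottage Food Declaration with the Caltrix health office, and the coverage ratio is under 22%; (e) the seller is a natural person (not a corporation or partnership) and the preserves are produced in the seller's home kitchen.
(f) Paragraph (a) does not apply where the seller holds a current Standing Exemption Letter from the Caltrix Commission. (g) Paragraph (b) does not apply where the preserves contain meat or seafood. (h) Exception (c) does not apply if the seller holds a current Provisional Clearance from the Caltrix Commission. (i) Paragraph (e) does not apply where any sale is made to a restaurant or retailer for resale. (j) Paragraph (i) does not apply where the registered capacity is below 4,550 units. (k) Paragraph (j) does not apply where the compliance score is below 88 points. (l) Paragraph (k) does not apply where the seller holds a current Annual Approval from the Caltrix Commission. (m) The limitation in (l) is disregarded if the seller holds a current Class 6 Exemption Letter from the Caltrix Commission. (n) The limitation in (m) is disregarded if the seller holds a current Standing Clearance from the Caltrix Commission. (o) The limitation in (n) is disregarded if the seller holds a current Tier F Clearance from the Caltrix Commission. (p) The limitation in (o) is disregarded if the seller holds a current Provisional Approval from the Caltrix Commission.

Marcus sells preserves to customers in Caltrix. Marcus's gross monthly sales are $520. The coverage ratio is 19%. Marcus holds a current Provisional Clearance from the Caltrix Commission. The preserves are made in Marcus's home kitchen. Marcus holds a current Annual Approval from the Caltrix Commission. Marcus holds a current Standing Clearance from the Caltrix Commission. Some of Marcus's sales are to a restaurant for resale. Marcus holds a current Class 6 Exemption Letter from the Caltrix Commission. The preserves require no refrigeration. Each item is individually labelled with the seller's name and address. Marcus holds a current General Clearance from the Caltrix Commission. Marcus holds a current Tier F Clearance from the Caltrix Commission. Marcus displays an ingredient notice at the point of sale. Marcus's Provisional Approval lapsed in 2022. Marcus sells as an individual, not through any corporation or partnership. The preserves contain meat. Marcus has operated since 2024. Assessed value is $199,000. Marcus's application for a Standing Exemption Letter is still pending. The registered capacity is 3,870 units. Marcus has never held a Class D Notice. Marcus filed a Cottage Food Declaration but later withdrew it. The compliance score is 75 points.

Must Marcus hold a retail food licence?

Yes — Marcus must hold a retail food licence.

Exception (a) fails — the Class D Notice is not current.
Exception (b) is satisfied on its face — assessed value is $199,000, below the $226,500 limit; a current General Clearance is held. However, paragraph (g) must be considered: (g) operates against (b): the preserves contain meat. Exception (b) does not apply.
Exception (c): the preserves are shelf-stable; an ingredient notice is displayed — every condition holds. However, paragraph (h) must be considered: (h) operates — a current Provisional Clearance is held. Exception (c) does not apply.
Exception (d) fails — the Cottage Food Declaration was withdrawn.
Exception (e): the seller is a natural person; the preserves are home-kitchen produced — every condition holds. Turning to paragraphs (i)–(p): (i) operates against (e): some sales are to a restaurant for resale. (j) is triggered (the registered capacity is 3,870 units, below the 4,550 units limit), but is itself disapplied by (k): (k) operates against (j): the compliance score is 75 points, below the 88 points limit. (l) is engaged (a current Annual Approval is held), but yields to (m): (m) operates against (l): a current Class 6 Exemption Letter is held. (n) would limit (m) — a current Standing Clearance is held — but (o) sets (n) aside: (o) operates — a current Tier F Clearance is held. (p) is not triggered (no current Provisional Approval is held), so (o) stands. Exception (e) does not apply.
Every exception is unavailable, so the rule governs.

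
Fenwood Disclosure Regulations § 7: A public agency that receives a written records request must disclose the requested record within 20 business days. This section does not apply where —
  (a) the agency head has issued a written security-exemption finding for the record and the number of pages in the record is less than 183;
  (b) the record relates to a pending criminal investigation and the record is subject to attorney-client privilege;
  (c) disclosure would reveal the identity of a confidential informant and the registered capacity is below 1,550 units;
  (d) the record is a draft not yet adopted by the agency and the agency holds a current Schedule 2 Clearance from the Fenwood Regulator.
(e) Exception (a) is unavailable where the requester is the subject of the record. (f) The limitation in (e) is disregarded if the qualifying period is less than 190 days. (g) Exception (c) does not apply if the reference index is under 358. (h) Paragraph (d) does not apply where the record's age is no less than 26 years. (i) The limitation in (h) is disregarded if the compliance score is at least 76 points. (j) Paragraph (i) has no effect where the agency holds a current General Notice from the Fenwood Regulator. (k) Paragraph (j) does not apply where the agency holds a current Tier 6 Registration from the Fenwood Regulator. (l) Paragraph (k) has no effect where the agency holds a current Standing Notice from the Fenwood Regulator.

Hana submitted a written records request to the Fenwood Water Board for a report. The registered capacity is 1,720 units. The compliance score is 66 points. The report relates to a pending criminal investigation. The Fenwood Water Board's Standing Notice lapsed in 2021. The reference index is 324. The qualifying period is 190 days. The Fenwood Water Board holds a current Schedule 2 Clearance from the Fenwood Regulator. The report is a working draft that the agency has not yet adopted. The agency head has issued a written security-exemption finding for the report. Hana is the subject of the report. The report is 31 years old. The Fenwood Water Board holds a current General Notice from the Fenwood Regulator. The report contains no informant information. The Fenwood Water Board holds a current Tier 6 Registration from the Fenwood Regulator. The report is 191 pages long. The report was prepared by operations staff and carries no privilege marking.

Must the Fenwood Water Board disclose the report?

Exception (a) requires that the number of pages in the record is less than 183; but the number of pages in the record is 191, not less than 183, so (a) is unavailable.
Exception (b) fails — the report carries no privilege marking.
Exception (c) fails — the report contains no informant information.
All of (d)'s requirements are met (the report is an unadopted draft; a current Schedule 2 Clearance is held). However, paragraphs (h)–(l) must be considered: (h) applies — the record's age is 31 years, meeting the 26 years threshold. (i), which would lift (h), is not engaged — the compliance score is 66 points, short of 76 points. So (d) is unavailable.
No exception displaces § 7.

Yes — the Fenwood Water Board must disclose the report.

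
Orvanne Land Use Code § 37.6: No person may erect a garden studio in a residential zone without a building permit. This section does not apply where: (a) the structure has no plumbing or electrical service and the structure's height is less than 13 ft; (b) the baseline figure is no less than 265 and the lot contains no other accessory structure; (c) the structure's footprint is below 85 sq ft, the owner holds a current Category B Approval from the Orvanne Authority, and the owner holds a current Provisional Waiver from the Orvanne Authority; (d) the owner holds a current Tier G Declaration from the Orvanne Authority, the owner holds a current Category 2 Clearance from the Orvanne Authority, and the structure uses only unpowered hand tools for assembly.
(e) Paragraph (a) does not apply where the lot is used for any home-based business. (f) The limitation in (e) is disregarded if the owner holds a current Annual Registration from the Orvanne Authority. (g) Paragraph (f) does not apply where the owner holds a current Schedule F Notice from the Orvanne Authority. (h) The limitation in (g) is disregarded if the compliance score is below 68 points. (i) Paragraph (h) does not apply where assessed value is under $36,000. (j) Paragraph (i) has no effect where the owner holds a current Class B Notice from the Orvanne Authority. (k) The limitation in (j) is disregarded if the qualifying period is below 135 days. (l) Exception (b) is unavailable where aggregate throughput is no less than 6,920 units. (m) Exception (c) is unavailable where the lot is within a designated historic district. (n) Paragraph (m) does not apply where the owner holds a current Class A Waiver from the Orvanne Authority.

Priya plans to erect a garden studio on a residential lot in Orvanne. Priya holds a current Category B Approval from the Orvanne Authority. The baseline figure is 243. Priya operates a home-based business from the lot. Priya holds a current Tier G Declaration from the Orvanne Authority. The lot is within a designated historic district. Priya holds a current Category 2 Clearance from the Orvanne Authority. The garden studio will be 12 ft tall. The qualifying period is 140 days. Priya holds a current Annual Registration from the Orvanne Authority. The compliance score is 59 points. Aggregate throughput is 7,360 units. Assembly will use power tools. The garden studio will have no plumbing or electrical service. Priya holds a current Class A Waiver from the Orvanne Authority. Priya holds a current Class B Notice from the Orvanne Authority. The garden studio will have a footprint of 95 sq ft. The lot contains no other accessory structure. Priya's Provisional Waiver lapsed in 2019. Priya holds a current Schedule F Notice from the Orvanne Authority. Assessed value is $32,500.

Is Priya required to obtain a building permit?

No — exception (a) applies; Priya does not need a building permit.

Exception (a) is satisfied on its face — there is no plumbing or electrical service; the structure's height is 12 ft, less than the 13 ft limit. Applying paragraphs (e)–(k): (e) would limit (a) — a home-based business operates on the lot — but (f) sets (e) aside: (f) operates against (e): a current Annual Registration is held. (g) would limit (f) — a current Schedule F Notice is held — but (h) sets (g) aside: (h) is triggered — the compliance score is 59 points, below the 68 points limit. (i) would limit (h) — assessed value is $32,500, under the $36,000 limit — but (j) sets (i) aside: (j) operates against (i): a current Class B Notice is held. (k) is not engaged (the qualifying period is 140 days, not below 135 days), so (j) stands. Exception (a) stands.
Exception (b) does not apply: the baseline figure is 243, short of 265.
Exception (c) does not apply: the structure's footprint is 95 sq ft, not below 85 sq ft.
Exception (d) requires that the structure uses only unpowered hand tools for assembly; but assembly uses power tools, so (d) is unavailable.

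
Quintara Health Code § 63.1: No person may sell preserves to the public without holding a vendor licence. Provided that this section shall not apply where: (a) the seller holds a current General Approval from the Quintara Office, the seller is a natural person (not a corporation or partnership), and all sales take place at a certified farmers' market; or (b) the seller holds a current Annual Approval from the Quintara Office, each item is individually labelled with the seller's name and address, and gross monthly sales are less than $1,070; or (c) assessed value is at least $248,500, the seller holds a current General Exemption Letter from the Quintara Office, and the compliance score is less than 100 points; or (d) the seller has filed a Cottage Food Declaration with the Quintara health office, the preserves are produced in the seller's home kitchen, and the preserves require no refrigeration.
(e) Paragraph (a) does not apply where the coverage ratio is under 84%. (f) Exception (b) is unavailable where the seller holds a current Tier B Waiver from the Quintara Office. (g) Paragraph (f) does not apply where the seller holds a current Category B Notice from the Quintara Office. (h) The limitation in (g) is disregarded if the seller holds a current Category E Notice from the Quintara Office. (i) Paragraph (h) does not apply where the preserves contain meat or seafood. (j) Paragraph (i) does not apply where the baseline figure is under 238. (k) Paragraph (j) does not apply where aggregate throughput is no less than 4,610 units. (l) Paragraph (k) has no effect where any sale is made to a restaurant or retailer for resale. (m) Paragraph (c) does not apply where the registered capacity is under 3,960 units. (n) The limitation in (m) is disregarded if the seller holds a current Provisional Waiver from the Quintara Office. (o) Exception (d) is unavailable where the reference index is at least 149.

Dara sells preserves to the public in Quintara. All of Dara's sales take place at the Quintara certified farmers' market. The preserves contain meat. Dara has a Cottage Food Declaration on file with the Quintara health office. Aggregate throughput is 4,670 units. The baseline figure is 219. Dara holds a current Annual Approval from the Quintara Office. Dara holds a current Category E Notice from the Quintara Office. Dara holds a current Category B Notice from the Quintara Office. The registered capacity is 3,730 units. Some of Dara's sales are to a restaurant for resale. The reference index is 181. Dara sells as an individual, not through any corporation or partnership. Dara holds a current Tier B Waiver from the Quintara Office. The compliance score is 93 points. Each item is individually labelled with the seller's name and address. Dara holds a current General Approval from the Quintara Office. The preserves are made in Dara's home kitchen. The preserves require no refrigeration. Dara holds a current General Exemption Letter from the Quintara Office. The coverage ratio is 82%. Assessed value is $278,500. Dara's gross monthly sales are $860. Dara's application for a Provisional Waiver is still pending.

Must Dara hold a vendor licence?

Yes — Dara must hold a vendor licence.

All of (a)'s requirements are met (a current General Approval is held; the seller is a natural person; all sales are at a certified farmers' market). But applying paragraph (e): (e) operates against (a): the coverage ratio is 82%, under the 84% limit. (a) is therefore removed.
Exception (b) is satisfied on its face — a current Annual Approval is held; items are individually labelled; gross monthly sales are $860, less than the $1,070 limit. Turning to paragraphs (f)–(l): (f) operates against (b): a current Tier B Waiver is held. (g) would limit (f) — a current Category B Notice is held — but (h) sets (g) aside: (h) is triggered — a current Category E Notice is held. (i) applies (the preserves contain meat), but is overridden by (j): (j) is engaged — the baseline figure is 219, under the 238 limit. (k) is engaged (aggregate throughput is 4,670 units, meeting the 4,610 units threshold), but is displaced by (l): (l) operates against (k): some sales are to a restaurant for resale. So (b) is unavailable.
Exception (c): assessed value is $278,500, meeting the $248,500 threshold; a current General Exemption Letter is held; the compliance score is 93 points, less than the 100 points limit — every condition holds. Turning to paragraphs (m)–(n): (m) operates against (c): the registered capacity is 3,730 units, under the 3,960 units limit. (n), which would lift (m), does not operate here — there is no Provisional Waiver in force. Exception (c) does not apply.
Exception (d): a Cottage Food Declaration is on file; the preserves are home-kitchen produced; the preserves are shelf-stable — every condition holds. But applying paragraph (o): (o) operates against (d): the reference index is 181, meeting the 149 threshold. (d) is therefore removed.
No exception is made out. Dara falls within the general rule.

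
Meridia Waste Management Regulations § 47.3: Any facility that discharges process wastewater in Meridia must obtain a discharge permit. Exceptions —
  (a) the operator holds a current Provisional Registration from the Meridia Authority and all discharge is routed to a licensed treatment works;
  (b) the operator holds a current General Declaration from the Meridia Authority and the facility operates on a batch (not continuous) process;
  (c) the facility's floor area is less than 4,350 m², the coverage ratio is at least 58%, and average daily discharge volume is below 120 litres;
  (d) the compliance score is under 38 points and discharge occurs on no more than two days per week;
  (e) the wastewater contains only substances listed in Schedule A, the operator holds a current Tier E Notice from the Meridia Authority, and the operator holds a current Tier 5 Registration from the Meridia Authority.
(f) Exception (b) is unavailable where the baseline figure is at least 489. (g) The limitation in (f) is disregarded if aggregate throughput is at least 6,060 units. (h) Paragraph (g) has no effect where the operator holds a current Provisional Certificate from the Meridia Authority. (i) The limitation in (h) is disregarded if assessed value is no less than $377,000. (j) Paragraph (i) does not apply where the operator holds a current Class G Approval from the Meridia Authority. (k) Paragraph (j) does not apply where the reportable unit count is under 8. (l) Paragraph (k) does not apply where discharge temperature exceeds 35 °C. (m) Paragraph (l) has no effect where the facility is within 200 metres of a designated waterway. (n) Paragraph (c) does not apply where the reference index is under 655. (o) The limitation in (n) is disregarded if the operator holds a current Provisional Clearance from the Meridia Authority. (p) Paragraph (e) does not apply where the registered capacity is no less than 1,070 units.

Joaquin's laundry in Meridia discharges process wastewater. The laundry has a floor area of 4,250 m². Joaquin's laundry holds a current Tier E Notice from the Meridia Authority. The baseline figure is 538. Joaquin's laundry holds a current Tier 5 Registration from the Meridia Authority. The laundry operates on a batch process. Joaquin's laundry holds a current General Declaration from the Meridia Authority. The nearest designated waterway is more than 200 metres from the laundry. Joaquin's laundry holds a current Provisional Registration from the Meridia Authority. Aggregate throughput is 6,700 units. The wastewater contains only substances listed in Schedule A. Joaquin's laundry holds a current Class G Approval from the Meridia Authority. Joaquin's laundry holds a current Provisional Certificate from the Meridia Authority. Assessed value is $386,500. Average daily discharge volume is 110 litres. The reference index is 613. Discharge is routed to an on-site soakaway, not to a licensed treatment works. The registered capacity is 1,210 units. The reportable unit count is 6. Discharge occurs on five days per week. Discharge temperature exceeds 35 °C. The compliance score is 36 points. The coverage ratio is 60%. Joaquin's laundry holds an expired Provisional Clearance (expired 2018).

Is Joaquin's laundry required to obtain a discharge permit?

Exception (a) requires that all discharge is routed to a licensed treatment works; but discharge is not routed to a licensed treatment works, so (a) is unavailable.
Exception (b) is satisfied on its face — a current General Declaration is held; the facility operates on a batch process. But applying paragraphs (f)–(m): (f) operates against (b): the baseline figure is 538, meeting the 489 threshold. (g) would limit (f) — aggregate throughput is 6,700 units, meeting the 6,060 units threshold — but (h) sets (g) aside: (h) is triggered — a current Provisional Certificate is held. (i) operates (assessed value is $386,500, meeting the $377,000 threshold), but is displaced by (j): (j) operates — a current Class G Approval is held. (k) applies (the reportable unit count is 6, under the 8 limit), but is set aside by (l): (l) operates against (k): discharge temperature exceeds 35 °C. (m), which would lift (l), is inapplicable — the laundry is more than 200 m from any designated waterway. (b) is therefore removed.
Exception (c)'s conditions are all satisfied: the facility's floor area is 4,250 m², less than the 4,350 m² limit; the coverage ratio is 60%, meeting the 58% threshold; average daily discharge volume is 110 litres, below the 120 litres limit. But applying paragraphs (n)–(o): (n) operates against (c): the reference index is 613, under the 655 limit. (o), which would lift (n), is inapplicable — there is no Provisional Clearance in force. Exception (c) does not apply.
Exception (d) requires that discharge occurs on no more than two days per week; but discharge occurs on five days per week, so (d) is unavailable.
Exception (e): the wastewater is Schedule-A-only; a current Tier E Notice is held; a current Tier 5 Registration is held — every condition holds. But: (p) operates — the registered capacity is 1,210 units, meeting the 1,070 units threshold. Exception (e) does not apply.
No exception displaces § 47.3.

Yes — Joaquin's laundry must obtain a discharge permit.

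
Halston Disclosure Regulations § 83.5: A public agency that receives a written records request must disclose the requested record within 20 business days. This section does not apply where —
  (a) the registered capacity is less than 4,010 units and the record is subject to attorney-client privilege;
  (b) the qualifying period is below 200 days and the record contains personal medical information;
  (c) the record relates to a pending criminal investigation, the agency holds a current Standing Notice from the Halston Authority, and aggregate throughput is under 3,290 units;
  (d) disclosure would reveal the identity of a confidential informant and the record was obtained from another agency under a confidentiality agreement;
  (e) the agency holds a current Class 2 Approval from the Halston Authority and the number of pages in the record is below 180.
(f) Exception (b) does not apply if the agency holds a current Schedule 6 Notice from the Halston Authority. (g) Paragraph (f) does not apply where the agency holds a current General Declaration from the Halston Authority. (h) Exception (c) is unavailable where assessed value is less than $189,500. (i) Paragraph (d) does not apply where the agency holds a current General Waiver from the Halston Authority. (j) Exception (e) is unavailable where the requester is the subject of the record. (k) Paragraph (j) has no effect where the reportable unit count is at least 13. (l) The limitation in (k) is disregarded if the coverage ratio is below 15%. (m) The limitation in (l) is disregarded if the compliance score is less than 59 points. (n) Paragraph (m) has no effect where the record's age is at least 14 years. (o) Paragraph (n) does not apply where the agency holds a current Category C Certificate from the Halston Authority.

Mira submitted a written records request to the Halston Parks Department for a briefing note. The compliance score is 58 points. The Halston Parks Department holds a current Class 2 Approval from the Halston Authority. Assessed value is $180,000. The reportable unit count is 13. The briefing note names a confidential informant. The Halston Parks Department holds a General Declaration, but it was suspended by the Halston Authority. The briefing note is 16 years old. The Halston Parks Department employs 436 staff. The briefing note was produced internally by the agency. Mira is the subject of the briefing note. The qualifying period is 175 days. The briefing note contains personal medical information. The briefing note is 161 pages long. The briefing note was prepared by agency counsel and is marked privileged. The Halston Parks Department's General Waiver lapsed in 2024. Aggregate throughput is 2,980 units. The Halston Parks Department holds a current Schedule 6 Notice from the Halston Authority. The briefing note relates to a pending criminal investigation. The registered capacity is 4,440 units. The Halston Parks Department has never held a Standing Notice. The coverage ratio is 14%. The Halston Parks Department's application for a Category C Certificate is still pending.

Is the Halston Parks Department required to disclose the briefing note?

Yes — the Halston Parks Department must disclose the briefing note.

Exception (a) fails — the registered capacity is 4,440 units, not less than 4,010 units.
All of (b)'s requirements are met (the qualifying period is 175 days, below the 200 days limit; the briefing note contains personal medical information). But: (f) applies — a current Schedule 6 Notice is held. (g) is not engaged (the General Declaration is not current), so (f) stands. Exception (b) does not apply.
Exception (c) requires that the agency holds a current Standing Notice from the Halston Authority; but the Standing Notice is not current, so (c) is unavailable.
Exception (d) requires that the record was obtained from another agency under a confidentiality agreement; but the briefing note was produced internally, so (d) is unavailable.
Exception (e)'s conditions are all satisfied: a current Class 2 Approval is held; the number of pages in the record is 161, below the 180 limit. However, paragraphs (j)–(o) must be considered: (j) operates against (e): Mira is the subject of the briefing note. (k) would limit (j) — the reportable unit count is 13, meeting the 13 threshold — but (l) sets (k) aside: (l) operates against (k): the coverage ratio is 14%, below the 15% limit. (m) is engaged (the compliance score is 58 points, less than the 59 points limit), but is overridden by (n): (n) is triggered — the record's age is 16 years, meeting the 14 years threshold. (o), which would lift (n), does not operate here — there is no Category C Certificate in force. (e) is therefore removed.
None of the exceptions is available; § 83.5 applies in full.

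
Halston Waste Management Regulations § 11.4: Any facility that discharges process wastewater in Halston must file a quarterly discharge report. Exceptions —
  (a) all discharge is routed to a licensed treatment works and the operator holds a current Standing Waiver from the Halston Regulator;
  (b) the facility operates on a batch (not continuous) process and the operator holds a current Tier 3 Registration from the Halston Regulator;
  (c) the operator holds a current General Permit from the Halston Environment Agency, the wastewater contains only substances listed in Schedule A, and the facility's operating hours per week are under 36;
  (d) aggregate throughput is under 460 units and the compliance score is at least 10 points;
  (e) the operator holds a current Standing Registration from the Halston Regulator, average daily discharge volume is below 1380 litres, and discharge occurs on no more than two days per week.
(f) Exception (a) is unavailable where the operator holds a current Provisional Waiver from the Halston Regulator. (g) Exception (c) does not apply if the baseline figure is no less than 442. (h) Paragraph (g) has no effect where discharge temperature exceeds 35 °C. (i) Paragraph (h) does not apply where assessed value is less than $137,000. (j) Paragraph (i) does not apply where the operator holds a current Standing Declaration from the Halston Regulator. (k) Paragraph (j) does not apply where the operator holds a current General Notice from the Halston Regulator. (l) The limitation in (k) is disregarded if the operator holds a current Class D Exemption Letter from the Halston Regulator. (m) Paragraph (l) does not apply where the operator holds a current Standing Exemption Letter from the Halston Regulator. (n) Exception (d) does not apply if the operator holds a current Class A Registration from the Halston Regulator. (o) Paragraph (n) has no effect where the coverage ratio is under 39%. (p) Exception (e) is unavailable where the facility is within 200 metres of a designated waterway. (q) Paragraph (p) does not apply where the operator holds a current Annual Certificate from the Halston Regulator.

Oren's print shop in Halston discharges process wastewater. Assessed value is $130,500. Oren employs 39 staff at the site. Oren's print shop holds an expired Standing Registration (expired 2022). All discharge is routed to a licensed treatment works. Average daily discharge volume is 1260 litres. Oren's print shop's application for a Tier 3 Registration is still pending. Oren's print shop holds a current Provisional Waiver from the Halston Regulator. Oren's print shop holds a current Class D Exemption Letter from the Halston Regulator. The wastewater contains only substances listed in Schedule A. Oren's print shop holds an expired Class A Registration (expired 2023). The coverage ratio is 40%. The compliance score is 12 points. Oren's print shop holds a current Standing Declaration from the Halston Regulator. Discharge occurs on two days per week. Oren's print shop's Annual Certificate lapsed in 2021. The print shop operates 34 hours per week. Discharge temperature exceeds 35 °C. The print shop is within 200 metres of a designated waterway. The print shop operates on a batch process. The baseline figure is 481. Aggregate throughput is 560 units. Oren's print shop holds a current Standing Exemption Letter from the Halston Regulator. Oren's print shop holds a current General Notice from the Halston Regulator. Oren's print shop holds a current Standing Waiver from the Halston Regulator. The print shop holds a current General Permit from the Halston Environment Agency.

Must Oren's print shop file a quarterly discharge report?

Yes — Oren's print shop must file a quarterly discharge report.

Exception (a): discharge is routed to a licensed treatment works; a current Standing Waiver is held — every condition holds. But: (f) is engaged — a current Provisional Waiver is held. (a) is therefore removed.
Exception (b) fails — no current Tier 3 Registration is held.
Exception (c): a current General Permit is held; the wastewater is Schedule-A-only; the facility's operating hours per week are 34, under the 36 limit — every condition holds. But applying paragraphs (g)–(m): (g) operates — the baseline figure is 481, meeting the 442 threshold. (h) is engaged (discharge temperature exceeds 35 °C), but is itself disapplied by (i): (i) applies — assessed value is $130,500, less than the $137,000 limit. (j) would limit (i) — a current Standing Declaration is held — but (k) sets (j) aside: (k) is engaged — a current General Notice is held. (l) would limit (k) — a current Class D Exemption Letter is held — but (m) sets (l) aside: (m) operates against (l): a current Standing Exemption Letter is held. So (c) is unavailable.
Exception (d) requires that aggregate throughput is under 460 units; but aggregate throughput is 560 units, not under 460 units, so (d) is unavailable.
Exception (e) does not apply: there is no Standing Registration in force.
No exception displaces § 11.4.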